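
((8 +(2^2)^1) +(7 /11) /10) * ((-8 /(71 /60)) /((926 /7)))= -0.62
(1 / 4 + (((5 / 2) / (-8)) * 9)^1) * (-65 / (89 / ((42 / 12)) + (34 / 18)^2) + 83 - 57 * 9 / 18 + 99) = -4973677 / 12832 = -387.60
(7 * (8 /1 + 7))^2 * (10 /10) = 11025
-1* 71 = -71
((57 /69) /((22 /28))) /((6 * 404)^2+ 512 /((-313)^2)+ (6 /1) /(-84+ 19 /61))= 66517522085 /371740751964577589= 0.00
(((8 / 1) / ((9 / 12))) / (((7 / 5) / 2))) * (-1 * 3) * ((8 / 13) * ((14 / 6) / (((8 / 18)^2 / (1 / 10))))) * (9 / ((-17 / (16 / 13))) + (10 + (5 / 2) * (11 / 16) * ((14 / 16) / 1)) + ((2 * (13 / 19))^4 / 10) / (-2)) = -10627459765947 / 29952978640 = -354.80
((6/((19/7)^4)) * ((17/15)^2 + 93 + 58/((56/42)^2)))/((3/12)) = 28867223/514425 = 56.12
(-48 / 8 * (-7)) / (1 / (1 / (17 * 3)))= 14 / 17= 0.82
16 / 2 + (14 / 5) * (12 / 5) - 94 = -79.28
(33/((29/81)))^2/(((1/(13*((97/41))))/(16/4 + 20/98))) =1856009626614/1689569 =1098510.70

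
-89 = -89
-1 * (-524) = 524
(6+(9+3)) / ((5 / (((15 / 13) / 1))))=54 / 13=4.15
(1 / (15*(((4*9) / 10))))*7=7 / 54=0.13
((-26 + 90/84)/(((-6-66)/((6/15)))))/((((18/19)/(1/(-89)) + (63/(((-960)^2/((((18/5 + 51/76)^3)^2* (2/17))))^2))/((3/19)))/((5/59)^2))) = -78848378659136241378367897600000000000000000/6684048193666937756624107917781011732618216805917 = -0.00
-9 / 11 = -0.82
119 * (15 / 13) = 1785 / 13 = 137.31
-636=-636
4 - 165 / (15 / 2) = -18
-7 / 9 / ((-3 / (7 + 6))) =91 / 27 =3.37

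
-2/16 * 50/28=-25/112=-0.22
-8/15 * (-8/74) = 32/555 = 0.06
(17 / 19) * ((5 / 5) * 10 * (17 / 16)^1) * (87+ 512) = 865555 / 152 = 5694.44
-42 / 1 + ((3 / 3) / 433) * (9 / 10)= -181851 / 4330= -42.00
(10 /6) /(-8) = -5 /24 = -0.21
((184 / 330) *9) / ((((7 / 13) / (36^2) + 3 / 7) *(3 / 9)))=97651008 / 2782615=35.09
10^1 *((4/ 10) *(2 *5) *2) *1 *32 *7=17920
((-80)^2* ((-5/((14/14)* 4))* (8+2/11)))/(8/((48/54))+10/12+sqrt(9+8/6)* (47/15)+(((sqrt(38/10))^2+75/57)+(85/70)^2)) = -110694057364800000/17328476643313+7039486137600000* sqrt(93)/17328476643313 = -2470.37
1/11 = 0.09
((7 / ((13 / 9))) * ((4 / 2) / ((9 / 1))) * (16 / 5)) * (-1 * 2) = -448 / 65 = -6.89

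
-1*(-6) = 6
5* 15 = 75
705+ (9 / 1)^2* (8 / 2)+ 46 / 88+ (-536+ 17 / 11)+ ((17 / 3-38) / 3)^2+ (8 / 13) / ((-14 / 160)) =195955169 / 324324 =604.20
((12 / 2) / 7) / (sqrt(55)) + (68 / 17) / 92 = 1 / 23 + 6 * sqrt(55) / 385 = 0.16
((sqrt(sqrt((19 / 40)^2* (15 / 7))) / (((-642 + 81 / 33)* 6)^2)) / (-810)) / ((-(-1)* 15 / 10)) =-121* 3^(1 / 4)* 35^(3 / 4)* sqrt(38) / 303064465410000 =-0.00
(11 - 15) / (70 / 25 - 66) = 0.06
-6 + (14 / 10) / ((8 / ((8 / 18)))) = -533 / 90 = -5.92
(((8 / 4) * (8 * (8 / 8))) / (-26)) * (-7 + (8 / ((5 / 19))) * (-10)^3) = 18712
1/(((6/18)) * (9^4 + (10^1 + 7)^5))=3/1426418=0.00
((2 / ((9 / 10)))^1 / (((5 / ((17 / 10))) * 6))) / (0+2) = 17 / 270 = 0.06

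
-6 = -6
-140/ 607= -0.23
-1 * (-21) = 21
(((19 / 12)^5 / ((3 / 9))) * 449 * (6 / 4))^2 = 1236029088638939401 / 3057647616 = 404241836.82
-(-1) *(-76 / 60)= -19 / 15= -1.27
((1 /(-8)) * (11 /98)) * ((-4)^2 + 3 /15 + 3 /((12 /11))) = -4169 /15680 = -0.27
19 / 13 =1.46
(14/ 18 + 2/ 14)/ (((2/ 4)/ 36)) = 464/ 7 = 66.29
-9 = -9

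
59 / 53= 1.11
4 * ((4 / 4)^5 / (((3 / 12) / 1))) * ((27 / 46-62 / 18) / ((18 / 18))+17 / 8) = -2426 / 207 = -11.72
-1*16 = -16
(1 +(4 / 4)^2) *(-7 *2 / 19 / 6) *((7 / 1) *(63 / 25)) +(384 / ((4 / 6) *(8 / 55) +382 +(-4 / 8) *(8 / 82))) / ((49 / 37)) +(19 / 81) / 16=-69366538365973 / 19490395251600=-3.56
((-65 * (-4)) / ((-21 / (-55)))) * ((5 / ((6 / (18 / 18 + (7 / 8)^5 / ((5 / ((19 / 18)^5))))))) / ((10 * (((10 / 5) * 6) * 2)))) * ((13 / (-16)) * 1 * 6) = -3264428325135835 / 249650812551168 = -13.08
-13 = -13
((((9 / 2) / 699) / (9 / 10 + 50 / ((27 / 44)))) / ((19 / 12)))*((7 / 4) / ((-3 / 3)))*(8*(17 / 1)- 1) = -1148175 / 98469761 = -0.01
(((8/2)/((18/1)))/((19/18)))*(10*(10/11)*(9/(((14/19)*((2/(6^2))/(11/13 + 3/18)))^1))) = 426600/1001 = 426.17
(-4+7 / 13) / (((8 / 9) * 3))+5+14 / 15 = 7231 / 1560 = 4.64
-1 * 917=-917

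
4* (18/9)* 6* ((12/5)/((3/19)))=3648/5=729.60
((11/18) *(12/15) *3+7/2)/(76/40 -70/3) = -149/643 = -0.23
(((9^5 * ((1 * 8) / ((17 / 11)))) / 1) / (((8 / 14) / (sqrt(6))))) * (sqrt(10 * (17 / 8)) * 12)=54561276 * sqrt(510) / 17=72480417.30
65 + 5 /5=66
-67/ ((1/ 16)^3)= -274432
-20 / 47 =-0.43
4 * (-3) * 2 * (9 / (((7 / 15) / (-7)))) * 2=6480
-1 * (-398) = 398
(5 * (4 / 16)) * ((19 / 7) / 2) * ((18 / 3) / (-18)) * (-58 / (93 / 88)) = 60610 / 1953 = 31.03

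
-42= -42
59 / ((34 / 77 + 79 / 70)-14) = -45430 / 9571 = -4.75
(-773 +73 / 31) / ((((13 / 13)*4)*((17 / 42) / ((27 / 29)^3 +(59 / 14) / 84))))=-408.02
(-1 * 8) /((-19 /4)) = 32 /19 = 1.68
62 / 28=31 / 14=2.21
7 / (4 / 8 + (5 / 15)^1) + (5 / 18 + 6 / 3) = 961 / 90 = 10.68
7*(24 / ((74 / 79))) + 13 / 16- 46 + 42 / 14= 81201 / 592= 137.16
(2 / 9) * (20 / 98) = 20 / 441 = 0.05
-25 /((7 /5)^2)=-12.76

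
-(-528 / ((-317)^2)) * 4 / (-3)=-704 / 100489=-0.01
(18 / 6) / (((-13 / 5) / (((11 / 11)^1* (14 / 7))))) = -30 / 13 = -2.31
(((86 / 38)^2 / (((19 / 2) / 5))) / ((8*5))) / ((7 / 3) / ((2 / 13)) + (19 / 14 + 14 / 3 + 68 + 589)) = 38829 / 390743512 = 0.00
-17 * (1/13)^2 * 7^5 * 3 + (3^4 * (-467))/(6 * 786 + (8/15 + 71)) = -61650907086/12136397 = -5079.84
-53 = -53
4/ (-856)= -1/ 214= -0.00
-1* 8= -8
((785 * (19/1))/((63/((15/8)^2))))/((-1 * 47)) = -372875/21056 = -17.71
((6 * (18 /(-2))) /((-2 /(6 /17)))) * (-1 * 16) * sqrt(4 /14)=-2592 * sqrt(14) /119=-81.50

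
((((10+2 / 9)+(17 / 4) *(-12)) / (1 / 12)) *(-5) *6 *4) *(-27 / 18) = -88080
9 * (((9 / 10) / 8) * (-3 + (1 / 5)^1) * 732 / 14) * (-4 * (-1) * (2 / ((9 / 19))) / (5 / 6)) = -375516 / 125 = -3004.13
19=19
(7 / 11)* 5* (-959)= -33565 / 11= -3051.36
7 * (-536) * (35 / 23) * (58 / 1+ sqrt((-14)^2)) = -9455040 / 23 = -411088.70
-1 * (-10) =10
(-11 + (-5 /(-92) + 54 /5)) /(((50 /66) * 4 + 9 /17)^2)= -21086307 /1834484140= -0.01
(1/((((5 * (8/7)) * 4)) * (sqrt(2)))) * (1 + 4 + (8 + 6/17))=1589 * sqrt(2)/5440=0.41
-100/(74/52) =-2600/37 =-70.27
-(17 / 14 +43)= -619 / 14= -44.21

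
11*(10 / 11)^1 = 10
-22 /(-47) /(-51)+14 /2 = 16757 /2397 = 6.99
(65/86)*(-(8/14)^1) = -0.43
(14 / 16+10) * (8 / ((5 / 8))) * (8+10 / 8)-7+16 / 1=6483 / 5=1296.60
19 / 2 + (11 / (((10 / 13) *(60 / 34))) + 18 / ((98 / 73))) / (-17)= 2057831 / 249900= 8.23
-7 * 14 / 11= -98 / 11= -8.91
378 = 378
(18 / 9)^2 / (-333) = -4 / 333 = -0.01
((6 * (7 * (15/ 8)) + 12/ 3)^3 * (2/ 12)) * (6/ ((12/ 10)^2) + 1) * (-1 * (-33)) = 12366259631/ 768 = 16101900.56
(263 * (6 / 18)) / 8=263 / 24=10.96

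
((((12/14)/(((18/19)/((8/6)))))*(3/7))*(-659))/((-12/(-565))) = -7074365/441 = -16041.64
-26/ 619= -0.04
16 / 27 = 0.59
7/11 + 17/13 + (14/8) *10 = 5561/286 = 19.44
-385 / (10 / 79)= -3041.50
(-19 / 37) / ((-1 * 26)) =19 / 962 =0.02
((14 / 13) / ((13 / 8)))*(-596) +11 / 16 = -1066173 / 2704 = -394.29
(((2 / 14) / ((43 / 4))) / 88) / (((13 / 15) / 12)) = 90 / 43043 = 0.00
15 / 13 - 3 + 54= 678 / 13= 52.15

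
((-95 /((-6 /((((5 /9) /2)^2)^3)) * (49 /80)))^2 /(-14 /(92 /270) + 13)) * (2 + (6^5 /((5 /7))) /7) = -3053985595703125 /390593270644347456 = -0.01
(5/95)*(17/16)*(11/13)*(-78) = -561/152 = -3.69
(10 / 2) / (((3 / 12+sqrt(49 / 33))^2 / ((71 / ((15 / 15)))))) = 153138480 / 564001-10496640 * sqrt(33) / 564001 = 164.61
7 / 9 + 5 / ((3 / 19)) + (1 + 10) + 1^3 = 400 / 9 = 44.44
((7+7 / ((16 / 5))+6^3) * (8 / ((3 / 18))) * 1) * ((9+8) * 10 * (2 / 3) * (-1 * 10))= -12250200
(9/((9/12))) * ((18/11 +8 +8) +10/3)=2768/11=251.64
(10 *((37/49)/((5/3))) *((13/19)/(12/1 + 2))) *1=1443/6517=0.22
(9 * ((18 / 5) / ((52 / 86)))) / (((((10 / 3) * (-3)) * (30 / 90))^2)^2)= 282123 / 650000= 0.43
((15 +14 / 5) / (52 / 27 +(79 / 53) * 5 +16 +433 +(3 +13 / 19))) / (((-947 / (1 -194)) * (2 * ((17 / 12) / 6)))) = 8406458154 / 505630549925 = 0.02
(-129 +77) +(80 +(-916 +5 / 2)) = -1771 / 2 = -885.50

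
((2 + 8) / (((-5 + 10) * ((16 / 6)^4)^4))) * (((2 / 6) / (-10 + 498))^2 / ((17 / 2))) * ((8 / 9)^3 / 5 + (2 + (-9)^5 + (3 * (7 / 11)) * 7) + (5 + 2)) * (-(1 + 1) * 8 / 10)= 15527704503033 / 9792894430982281625600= 0.00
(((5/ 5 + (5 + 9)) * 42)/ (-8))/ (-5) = 63/ 4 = 15.75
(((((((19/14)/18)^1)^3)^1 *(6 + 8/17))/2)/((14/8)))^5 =0.00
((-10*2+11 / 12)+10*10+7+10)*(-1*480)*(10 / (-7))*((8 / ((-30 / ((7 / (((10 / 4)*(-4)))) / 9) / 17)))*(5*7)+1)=169294000 / 189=895735.45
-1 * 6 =-6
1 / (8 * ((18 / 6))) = 1 / 24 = 0.04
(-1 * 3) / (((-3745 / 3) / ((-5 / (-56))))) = 9 / 41944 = 0.00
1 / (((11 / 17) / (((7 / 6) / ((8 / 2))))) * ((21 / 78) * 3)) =221 / 396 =0.56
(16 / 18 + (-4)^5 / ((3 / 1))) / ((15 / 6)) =-6128 / 45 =-136.18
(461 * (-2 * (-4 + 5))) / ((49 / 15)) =-13830 / 49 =-282.24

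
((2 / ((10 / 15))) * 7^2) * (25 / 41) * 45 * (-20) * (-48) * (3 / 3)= 158760000 / 41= 3872195.12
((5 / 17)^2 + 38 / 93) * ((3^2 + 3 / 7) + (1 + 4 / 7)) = 146377 / 26877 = 5.45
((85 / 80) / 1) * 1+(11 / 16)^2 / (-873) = 237335 / 223488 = 1.06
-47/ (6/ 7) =-329/ 6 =-54.83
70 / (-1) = -70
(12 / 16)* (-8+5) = -9 / 4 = -2.25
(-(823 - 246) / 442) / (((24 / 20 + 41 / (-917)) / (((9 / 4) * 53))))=-1261924965 / 9365096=-134.75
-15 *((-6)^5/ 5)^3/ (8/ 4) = 705277476864/ 25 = 28211099074.56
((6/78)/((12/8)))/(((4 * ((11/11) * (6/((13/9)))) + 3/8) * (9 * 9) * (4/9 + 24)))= 4/2623995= 0.00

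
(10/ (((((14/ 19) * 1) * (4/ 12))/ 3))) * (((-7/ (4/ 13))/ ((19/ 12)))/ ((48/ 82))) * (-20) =119925/ 2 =59962.50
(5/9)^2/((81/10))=250/6561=0.04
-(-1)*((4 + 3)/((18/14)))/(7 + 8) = 49/135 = 0.36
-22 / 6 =-11 / 3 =-3.67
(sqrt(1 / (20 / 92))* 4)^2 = 368 / 5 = 73.60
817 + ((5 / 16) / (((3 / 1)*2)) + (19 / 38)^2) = 78461 / 96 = 817.30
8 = 8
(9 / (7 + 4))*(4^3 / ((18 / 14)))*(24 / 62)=5376 / 341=15.77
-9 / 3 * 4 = -12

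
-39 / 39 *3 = -3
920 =920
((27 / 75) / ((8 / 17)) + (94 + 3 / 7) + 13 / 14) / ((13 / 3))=403713 / 18200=22.18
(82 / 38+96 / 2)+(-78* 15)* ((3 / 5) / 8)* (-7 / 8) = 77179 / 608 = 126.94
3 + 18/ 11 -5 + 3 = 29/ 11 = 2.64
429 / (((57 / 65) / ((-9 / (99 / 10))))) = -8450 / 19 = -444.74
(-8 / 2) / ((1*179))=-0.02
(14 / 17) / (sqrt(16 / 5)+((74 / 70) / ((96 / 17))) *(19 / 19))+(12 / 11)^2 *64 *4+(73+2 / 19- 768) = -32060031695133 / 82145750621+126443520 *sqrt(5) / 607428343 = -389.82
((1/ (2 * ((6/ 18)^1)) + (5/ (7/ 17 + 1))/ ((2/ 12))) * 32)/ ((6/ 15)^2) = 4550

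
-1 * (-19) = 19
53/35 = 1.51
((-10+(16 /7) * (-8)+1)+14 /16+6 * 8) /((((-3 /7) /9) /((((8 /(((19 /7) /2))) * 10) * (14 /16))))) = -888615 /38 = -23384.61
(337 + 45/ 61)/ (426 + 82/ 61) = 10301/ 13034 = 0.79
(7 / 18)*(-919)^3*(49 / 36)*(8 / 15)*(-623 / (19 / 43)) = 7131767171119493 / 23085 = 308935116790.97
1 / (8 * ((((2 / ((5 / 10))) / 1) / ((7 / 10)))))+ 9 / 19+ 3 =21253 / 6080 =3.50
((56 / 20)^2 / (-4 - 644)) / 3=-0.00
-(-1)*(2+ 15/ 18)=17/ 6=2.83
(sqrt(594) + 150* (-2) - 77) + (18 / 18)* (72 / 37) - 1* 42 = -15431 / 37 + 3* sqrt(66) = -392.68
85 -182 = -97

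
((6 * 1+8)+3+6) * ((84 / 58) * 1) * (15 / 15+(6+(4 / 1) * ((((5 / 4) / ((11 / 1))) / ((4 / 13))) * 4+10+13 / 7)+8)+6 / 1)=789912 / 319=2476.21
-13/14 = -0.93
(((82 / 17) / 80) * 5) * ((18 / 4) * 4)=369 / 68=5.43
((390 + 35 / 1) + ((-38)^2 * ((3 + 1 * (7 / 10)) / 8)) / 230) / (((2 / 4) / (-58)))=-57082353 / 1150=-49636.83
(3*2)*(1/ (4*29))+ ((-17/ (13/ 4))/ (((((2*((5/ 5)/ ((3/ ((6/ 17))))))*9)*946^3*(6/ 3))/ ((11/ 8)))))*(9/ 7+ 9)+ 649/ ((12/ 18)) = 395465989966675/ 406209531728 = 973.55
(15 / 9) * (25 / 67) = 125 / 201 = 0.62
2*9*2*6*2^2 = 864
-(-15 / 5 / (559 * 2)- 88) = 98387 / 1118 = 88.00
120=120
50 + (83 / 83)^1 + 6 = 57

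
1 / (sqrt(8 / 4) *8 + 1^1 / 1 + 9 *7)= 1 / 62 - sqrt(2) / 496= 0.01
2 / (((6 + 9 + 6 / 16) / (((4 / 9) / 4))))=16 / 1107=0.01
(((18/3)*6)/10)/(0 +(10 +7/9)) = 162/485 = 0.33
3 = 3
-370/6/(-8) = 185/24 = 7.71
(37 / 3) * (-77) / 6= -2849 / 18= -158.28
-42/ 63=-2/ 3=-0.67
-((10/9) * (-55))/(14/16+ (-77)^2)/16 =275/426951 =0.00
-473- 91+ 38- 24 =-550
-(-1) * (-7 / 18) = -7 / 18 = -0.39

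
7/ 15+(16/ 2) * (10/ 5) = 247/ 15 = 16.47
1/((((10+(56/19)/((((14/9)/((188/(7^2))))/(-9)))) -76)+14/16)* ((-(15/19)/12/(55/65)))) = 6226528/63202555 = 0.10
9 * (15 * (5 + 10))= 2025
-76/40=-19/10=-1.90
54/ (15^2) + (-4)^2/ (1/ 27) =10806/ 25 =432.24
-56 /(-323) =56 /323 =0.17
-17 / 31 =-0.55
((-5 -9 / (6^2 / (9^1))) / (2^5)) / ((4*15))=-29 / 7680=-0.00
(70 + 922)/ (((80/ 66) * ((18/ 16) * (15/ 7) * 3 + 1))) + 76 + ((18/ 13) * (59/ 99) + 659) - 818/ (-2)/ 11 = 287563436/ 329615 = 872.42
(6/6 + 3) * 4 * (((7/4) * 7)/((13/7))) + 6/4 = 2783/26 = 107.04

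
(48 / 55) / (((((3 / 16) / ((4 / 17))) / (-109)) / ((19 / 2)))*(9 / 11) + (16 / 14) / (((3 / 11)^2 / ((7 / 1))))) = 28629504 / 3528300625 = 0.01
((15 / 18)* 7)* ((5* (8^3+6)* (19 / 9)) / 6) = 5315.90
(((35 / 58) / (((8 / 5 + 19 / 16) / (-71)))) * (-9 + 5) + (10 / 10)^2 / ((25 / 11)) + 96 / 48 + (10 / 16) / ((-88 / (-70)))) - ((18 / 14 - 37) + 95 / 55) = 39201539043 / 398367200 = 98.41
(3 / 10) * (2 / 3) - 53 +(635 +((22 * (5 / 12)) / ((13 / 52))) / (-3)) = 25649 / 45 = 569.98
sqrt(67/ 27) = sqrt(201)/ 9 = 1.58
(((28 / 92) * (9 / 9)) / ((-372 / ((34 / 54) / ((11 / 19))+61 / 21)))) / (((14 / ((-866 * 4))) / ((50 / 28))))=1.44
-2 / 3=-0.67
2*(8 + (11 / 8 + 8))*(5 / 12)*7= 4865 / 48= 101.35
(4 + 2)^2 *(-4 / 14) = -72 / 7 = -10.29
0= 0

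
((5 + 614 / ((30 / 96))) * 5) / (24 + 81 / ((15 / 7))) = 16415 / 103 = 159.37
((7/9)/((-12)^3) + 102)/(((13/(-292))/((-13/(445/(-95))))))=-2200193939/346032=-6358.35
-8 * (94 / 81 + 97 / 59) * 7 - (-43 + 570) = -684.06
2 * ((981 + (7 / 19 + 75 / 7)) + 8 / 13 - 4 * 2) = 3405086 / 1729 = 1969.40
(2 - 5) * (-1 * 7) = 21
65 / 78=5 / 6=0.83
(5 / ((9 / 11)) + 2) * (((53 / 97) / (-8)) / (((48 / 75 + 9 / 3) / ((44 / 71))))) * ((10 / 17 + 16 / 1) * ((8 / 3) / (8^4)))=-50006825 / 49094502912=-0.00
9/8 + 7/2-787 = -6259/8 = -782.38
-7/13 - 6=-85/13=-6.54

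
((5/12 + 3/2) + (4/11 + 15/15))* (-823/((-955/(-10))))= -356359/12606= -28.27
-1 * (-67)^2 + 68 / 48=-53851 / 12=-4487.58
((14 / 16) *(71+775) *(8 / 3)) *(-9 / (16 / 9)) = -79947 / 8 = -9993.38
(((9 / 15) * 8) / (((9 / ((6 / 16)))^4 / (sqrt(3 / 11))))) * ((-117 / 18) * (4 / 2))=-13 * sqrt(33) / 760320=-0.00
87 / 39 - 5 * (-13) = 874 / 13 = 67.23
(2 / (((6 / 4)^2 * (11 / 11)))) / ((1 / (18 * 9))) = 144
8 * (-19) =-152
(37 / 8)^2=1369 / 64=21.39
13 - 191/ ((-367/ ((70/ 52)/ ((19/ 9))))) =2417039/ 181298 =13.33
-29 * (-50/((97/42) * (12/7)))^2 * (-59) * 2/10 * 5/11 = 2567569375/103499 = 24807.67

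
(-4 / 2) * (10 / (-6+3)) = 20 / 3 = 6.67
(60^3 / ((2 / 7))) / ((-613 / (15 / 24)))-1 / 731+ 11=-340468980 / 448103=-759.80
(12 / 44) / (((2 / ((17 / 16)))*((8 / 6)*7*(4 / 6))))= 0.02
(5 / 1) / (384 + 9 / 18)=10 / 769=0.01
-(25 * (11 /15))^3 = -166375 /27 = -6162.04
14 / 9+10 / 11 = 244 / 99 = 2.46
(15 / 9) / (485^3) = 1 / 68450475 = 0.00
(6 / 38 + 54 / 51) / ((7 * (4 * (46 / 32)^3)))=402432 / 27509587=0.01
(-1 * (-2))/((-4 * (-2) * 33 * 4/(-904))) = -113/66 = -1.71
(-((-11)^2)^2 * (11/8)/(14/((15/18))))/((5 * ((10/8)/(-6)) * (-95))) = -161051/13300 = -12.11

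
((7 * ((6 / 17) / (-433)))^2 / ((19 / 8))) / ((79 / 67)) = 945504 / 81330665821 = 0.00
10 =10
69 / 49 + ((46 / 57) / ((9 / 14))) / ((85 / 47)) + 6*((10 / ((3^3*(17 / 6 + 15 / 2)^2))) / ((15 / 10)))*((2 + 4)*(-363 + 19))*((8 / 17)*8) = -217049783003 / 2053315845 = -105.71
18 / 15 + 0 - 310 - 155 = -2319 / 5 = -463.80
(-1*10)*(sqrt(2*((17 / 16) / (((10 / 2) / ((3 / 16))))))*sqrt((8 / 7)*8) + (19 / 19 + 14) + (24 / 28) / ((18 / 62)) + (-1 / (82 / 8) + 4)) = -188170 / 861 - sqrt(3570) / 7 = -227.08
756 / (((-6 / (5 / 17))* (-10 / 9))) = 567 / 17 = 33.35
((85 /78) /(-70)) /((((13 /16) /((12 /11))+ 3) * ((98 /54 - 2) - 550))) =7344 /971947795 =0.00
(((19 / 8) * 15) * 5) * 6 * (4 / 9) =475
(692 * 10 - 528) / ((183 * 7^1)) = 6392 / 1281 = 4.99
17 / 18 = 0.94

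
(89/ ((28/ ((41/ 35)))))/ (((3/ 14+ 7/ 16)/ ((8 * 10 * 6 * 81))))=113498496/ 511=222110.56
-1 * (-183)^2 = -33489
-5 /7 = -0.71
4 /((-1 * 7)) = -4 /7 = -0.57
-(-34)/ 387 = 34/ 387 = 0.09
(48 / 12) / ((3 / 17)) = 68 / 3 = 22.67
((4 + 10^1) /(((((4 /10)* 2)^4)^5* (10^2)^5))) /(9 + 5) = 9765625 /1125899906842624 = 0.00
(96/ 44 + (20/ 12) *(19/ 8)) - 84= -20555/ 264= -77.86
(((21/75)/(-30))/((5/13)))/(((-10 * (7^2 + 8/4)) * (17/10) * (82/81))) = 819/29622500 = 0.00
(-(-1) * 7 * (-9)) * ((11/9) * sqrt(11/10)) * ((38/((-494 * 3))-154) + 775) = -932393 * sqrt(110)/195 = -50148.82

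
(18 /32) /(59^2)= 9 /55696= 0.00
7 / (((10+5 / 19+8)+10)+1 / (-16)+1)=2128 / 8877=0.24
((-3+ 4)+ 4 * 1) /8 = 5 /8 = 0.62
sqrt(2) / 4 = 0.35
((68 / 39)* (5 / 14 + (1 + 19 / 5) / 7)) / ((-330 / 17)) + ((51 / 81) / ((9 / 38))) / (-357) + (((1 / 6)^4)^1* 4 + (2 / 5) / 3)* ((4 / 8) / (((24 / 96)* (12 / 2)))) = -4060513 / 72972900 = -0.06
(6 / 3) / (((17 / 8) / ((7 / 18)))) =56 / 153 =0.37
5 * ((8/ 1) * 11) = 440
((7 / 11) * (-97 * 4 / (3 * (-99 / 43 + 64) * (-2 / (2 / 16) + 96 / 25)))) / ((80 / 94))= 980185 / 7604256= 0.13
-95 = -95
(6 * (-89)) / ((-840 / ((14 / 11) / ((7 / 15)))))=267 / 154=1.73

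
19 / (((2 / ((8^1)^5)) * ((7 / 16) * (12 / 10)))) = 12451840 / 21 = 592944.76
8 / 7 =1.14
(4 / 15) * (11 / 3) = 44 / 45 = 0.98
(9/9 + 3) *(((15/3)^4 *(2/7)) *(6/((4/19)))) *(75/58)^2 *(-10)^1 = -2003906250/5887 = -340395.15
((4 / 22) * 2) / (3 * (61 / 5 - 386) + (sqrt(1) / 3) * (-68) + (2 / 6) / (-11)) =-15 / 47194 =-0.00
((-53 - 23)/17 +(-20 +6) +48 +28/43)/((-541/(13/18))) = -47801/1186413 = -0.04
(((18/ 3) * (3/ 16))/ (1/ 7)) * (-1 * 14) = -441/ 4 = -110.25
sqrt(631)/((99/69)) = 23 * sqrt(631)/33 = 17.51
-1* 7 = -7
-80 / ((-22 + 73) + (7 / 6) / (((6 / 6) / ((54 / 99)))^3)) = -106480 / 68133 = -1.56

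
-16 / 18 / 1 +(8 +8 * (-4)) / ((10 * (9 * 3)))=-44 / 45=-0.98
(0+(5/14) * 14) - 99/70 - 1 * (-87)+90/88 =141077/1540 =91.61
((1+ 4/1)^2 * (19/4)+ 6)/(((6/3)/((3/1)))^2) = 4491/16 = 280.69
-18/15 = -6/5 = -1.20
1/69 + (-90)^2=558901/69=8100.01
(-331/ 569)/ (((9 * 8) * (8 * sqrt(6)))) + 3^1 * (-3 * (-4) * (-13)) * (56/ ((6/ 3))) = -13104 - 331 * sqrt(6)/ 1966464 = -13104.00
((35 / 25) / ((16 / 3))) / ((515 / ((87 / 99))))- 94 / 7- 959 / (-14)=174710021 / 3172400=55.07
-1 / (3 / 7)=-7 / 3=-2.33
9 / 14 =0.64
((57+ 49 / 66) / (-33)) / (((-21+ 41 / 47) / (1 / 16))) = 179117 / 32966208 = 0.01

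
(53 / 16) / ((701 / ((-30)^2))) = 11925 / 2804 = 4.25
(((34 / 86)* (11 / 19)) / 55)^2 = 0.00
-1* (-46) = 46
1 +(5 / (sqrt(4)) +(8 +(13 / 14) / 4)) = 11.73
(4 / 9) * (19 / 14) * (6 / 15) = 76 / 315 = 0.24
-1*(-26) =26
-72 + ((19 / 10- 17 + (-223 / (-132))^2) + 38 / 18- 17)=-99.13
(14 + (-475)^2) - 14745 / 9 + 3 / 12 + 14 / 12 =2688025 / 12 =224002.08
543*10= 5430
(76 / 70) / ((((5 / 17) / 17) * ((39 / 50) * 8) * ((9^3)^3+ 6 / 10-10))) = 27455 / 1057657909308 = 0.00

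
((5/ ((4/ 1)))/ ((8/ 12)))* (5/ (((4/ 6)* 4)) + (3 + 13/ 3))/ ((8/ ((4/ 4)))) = 1105/ 512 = 2.16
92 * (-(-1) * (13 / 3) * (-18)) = -7176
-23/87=-0.26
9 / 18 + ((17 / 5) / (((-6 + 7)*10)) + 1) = 46 / 25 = 1.84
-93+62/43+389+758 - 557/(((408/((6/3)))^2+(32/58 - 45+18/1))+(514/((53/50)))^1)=2934875713657/2780742963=1055.43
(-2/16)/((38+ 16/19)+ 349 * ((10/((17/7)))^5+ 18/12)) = -26977283/89279137296932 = -0.00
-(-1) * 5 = 5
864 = 864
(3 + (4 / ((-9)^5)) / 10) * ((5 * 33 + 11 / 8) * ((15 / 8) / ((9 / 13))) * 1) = 15325838099 / 11337408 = 1351.79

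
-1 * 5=-5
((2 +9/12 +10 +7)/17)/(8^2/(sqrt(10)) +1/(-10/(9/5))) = 225/440674 +4000 * sqrt(10)/220337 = 0.06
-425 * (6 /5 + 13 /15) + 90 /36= -5255 /6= -875.83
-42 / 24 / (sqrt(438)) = -7 * sqrt(438) / 1752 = -0.08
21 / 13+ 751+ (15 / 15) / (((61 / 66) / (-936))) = -206264 / 793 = -260.11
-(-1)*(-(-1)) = 1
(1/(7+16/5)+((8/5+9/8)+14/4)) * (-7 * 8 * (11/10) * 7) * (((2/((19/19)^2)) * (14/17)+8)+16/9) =-6076538314/195075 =-31149.75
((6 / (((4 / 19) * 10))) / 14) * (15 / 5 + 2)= 57 / 56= 1.02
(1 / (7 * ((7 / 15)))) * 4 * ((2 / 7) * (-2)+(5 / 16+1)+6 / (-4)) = -1275 / 1372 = -0.93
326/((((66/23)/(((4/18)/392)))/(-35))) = -18745/8316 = -2.25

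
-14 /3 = -4.67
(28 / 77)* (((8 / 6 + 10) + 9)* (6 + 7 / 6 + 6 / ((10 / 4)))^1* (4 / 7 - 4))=-242.52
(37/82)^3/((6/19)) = 962407/3308208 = 0.29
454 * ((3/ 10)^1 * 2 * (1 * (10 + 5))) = 4086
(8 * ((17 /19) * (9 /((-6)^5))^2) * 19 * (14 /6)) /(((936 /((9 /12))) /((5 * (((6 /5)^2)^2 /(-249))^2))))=119 /1007516250000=0.00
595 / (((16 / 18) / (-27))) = -18073.12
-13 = -13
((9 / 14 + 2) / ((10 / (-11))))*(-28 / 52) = 407 / 260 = 1.57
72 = 72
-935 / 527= -55 / 31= -1.77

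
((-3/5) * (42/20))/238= -9/1700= -0.01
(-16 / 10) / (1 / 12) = -96 / 5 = -19.20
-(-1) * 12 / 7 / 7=12 / 49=0.24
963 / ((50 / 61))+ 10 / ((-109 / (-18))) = 6411987 / 5450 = 1176.51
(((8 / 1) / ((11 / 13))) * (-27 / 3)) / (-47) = 936 / 517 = 1.81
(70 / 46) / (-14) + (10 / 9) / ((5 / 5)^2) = 415 / 414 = 1.00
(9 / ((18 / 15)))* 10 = 75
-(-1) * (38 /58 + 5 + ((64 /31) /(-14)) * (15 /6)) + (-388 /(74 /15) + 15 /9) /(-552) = 2092170581 /385584696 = 5.43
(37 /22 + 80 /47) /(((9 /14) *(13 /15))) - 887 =-17762116 /20163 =-880.93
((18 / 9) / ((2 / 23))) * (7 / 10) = 161 / 10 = 16.10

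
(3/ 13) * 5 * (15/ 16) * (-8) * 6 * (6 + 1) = -4725/ 13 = -363.46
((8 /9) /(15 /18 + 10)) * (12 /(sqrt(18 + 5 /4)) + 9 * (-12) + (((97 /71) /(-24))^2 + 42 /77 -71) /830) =-2865331719541 /323090796600 + 128 * sqrt(77) /5005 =-8.64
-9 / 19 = -0.47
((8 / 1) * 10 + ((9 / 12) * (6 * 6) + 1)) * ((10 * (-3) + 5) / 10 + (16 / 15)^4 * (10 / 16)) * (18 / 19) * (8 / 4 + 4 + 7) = -2249.09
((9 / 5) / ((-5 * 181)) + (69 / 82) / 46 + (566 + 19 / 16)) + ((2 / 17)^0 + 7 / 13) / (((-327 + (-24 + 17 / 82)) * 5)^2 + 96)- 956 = -310363113241894528833 / 798266846797206800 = -388.80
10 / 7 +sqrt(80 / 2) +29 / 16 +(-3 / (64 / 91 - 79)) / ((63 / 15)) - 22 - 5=-3790469 / 159600 +2 * sqrt(10)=-17.43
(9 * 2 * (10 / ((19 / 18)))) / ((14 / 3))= 4860 / 133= 36.54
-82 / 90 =-41 / 45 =-0.91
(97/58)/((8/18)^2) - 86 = -71951/928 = -77.53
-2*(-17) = 34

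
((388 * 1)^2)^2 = 22663495936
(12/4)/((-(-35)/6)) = 18/35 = 0.51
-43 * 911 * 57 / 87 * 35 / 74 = -26050045 / 2146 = -12138.88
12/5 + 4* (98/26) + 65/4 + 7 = 10589/260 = 40.73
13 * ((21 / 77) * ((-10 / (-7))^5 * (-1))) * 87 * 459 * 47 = -7319718900000 / 184877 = -39592371.68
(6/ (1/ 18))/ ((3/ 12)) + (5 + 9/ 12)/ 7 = 12119/ 28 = 432.82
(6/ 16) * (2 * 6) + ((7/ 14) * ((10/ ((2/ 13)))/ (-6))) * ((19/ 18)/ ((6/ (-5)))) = 12007/ 1296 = 9.26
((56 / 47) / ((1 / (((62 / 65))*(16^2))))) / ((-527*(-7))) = 0.08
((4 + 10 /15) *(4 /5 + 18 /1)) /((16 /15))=329 /4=82.25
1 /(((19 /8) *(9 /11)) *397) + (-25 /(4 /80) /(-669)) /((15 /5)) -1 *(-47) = 79479419 /1682089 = 47.25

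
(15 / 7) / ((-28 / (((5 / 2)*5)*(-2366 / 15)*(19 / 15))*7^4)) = 16055 / 201684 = 0.08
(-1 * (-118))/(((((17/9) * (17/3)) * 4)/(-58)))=-46197/289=-159.85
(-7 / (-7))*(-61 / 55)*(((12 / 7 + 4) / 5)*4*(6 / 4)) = -2928 / 385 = -7.61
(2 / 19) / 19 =2 / 361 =0.01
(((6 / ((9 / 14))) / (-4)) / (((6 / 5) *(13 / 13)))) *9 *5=-175 / 2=-87.50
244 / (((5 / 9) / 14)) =30744 / 5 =6148.80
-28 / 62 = -14 / 31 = -0.45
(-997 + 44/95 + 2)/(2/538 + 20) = -25415389/511195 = -49.72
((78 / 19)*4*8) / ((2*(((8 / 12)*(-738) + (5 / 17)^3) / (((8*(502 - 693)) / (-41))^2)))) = -185.44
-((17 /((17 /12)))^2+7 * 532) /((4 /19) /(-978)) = 17968794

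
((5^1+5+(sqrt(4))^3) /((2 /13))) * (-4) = -468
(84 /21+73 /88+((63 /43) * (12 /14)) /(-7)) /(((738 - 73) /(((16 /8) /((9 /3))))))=123173 /26421780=0.00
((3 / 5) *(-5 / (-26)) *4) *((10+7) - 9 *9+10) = -24.92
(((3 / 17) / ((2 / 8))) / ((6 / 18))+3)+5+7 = 291 / 17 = 17.12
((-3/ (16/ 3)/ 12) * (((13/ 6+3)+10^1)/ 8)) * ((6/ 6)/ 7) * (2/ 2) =-13/ 1024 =-0.01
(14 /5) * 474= 6636 /5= 1327.20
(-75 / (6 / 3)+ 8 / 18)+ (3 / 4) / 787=-1049831 / 28332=-37.05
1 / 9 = 0.11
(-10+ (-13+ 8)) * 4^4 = -3840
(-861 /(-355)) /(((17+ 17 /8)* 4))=574 /18105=0.03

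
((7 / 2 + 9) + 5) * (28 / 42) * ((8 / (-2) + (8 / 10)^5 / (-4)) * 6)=-178584 / 625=-285.73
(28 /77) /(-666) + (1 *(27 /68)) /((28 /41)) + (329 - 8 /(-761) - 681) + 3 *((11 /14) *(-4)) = -360.84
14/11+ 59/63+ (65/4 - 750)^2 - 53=5969094757/11088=538338.27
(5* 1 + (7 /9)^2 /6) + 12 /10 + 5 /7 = 119327 /17010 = 7.02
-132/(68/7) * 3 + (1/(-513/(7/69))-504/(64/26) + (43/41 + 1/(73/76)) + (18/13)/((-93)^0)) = -22668006108175/93653807364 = -242.04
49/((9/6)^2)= 196/9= 21.78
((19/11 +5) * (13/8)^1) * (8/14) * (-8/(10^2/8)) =-7696/1925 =-4.00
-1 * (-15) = 15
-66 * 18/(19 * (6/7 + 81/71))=-196812/6289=-31.29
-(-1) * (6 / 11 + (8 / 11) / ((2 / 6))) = 30 / 11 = 2.73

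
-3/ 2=-1.50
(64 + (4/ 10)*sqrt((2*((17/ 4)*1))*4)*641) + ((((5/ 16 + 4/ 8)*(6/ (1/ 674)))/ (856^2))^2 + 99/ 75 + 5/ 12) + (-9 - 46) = 6917458912130939/ 644282454835200 + 1282*sqrt(34)/ 5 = 1505.79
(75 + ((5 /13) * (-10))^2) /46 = 15175 /7774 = 1.95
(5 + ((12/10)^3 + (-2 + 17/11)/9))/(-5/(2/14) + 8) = -82634/334125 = -0.25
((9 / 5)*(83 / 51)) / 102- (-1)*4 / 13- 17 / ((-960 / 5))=1532689 / 3606720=0.42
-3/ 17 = -0.18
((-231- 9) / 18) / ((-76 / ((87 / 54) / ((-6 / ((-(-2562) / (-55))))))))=2.19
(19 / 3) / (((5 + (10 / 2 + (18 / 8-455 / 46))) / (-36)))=-20976 / 217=-96.66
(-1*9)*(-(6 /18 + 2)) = 21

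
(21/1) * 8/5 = 168/5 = 33.60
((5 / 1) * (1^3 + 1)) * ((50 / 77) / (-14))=-250 / 539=-0.46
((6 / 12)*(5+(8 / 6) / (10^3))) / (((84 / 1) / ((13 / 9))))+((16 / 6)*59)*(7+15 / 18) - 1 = 1396506763 / 1134000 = 1231.49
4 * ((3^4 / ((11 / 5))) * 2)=3240 / 11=294.55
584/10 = 58.40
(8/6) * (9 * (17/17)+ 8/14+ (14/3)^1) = 1196/63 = 18.98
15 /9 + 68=209 /3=69.67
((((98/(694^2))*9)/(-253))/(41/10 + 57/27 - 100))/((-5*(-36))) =441/1028568837428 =0.00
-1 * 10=-10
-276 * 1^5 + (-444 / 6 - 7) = -357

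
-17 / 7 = -2.43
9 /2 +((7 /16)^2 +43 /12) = 6355 /768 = 8.27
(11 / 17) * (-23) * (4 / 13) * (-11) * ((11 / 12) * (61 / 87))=1867393 / 57681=32.37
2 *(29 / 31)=58 / 31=1.87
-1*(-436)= 436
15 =15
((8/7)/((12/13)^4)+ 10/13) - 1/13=534589/235872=2.27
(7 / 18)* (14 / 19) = 49 / 171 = 0.29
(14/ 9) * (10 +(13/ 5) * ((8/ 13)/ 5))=1204/ 75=16.05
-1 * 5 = -5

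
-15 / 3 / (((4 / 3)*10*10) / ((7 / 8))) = -21 / 640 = -0.03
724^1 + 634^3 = 254840828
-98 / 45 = -2.18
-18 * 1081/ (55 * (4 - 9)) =19458/ 275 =70.76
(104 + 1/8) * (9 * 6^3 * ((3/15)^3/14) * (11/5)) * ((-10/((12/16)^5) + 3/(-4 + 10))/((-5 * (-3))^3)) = -26490233/8437500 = -3.14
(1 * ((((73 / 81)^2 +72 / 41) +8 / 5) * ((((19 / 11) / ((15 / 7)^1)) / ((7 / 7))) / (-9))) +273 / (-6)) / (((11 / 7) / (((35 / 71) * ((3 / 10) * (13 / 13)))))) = -8979179270117 / 2079888831900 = -4.32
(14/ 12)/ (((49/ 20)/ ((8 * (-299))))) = -23920/ 21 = -1139.05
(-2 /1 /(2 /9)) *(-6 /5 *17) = 918 /5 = 183.60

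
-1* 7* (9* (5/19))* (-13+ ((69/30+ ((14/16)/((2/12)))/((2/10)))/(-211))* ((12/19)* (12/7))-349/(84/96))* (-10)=-5202926190/76171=-68305.87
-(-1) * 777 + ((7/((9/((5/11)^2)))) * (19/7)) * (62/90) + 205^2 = 419505347/9801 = 42802.30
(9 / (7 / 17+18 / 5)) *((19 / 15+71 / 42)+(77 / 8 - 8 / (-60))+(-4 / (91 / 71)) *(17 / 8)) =109293 / 8008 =13.65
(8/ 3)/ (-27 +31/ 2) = -16/ 69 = -0.23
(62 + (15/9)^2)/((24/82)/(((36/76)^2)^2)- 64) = -5808429/5217404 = -1.11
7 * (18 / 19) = 126 / 19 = 6.63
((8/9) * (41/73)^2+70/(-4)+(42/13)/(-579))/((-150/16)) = 1.84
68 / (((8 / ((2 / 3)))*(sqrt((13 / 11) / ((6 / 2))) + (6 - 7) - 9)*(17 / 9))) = -990 / 3287 - 3*sqrt(429) / 3287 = -0.32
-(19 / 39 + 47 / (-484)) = -7363 / 18876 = -0.39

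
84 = 84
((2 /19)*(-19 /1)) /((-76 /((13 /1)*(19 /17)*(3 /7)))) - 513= -122055 /238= -512.84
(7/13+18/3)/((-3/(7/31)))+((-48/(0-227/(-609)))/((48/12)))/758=-55607321/104013897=-0.53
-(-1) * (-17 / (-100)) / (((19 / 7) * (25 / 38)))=0.10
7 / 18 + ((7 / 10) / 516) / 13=78281 / 201240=0.39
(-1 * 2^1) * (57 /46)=-57 /23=-2.48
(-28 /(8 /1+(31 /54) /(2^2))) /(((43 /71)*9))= -47712 /75637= -0.63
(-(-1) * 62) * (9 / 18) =31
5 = 5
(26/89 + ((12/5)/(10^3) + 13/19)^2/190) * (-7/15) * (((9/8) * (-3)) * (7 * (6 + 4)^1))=1239269744105001/38153187500000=32.48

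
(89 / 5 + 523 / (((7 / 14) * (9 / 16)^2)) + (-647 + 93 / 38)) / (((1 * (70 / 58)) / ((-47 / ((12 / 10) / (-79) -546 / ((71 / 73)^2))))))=180.75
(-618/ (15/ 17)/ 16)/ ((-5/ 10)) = 87.55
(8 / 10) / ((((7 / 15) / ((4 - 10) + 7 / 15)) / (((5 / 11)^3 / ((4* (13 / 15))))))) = -31125 / 121121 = -0.26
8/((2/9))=36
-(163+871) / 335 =-1034 / 335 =-3.09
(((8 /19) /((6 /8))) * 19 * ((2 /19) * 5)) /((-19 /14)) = -4480 /1083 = -4.14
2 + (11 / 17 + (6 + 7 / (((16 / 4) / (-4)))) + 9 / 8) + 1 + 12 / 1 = 2145 / 136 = 15.77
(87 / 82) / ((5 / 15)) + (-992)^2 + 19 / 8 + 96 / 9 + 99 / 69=22271736115 / 22632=984081.66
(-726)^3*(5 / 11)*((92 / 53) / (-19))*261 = 4176529140960 / 1007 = 4147496664.31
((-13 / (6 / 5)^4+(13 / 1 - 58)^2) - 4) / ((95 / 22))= 28722001 / 61560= 466.57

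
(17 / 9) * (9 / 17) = 1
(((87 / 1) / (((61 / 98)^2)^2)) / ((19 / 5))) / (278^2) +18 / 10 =45795303236031 / 25413971926295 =1.80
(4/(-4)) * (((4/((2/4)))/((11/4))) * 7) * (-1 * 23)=5152/11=468.36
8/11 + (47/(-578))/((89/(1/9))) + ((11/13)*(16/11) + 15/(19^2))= 47788477769/23900313294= 2.00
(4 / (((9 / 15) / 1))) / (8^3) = 5 / 384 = 0.01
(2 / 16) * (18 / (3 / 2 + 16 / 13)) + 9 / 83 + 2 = 34561 / 11786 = 2.93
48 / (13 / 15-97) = -360 / 721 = -0.50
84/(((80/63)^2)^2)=330812181/10240000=32.31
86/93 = 0.92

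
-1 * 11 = -11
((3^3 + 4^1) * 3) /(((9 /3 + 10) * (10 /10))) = 93 /13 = 7.15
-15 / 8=-1.88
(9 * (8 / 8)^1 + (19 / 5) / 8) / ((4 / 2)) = 379 / 80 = 4.74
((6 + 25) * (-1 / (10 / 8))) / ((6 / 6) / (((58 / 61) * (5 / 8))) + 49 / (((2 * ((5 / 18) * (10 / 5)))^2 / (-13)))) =71920 / 1491433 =0.05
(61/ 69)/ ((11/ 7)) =427/ 759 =0.56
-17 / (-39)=17 / 39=0.44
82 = 82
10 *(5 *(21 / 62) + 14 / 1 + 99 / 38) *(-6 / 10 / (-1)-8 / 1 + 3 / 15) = -776016 / 589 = -1317.51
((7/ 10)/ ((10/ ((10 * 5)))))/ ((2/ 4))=7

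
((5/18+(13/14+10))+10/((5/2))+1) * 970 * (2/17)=1849.43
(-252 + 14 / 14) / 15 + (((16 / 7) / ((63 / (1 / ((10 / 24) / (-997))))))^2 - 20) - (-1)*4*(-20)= 4008398599 / 540225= 7419.87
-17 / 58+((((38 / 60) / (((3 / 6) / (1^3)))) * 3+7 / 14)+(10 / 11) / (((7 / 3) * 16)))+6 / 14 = 398351 / 89320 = 4.46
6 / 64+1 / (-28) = 13 / 224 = 0.06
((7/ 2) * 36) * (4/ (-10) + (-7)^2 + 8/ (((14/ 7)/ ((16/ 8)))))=35658/ 5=7131.60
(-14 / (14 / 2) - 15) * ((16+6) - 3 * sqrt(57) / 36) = -374+17 * sqrt(57) / 12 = -363.30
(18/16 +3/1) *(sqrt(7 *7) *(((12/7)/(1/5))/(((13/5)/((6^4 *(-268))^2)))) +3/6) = 2388607443763629/208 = 11483689633478.99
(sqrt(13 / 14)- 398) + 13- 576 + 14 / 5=-4791 / 5 + sqrt(182) / 14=-957.24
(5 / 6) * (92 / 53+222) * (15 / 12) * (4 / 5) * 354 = 3498110 / 53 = 66002.08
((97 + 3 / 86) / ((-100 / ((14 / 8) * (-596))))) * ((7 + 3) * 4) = 1740767 / 43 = 40482.95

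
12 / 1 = 12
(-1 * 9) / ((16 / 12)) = -27 / 4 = -6.75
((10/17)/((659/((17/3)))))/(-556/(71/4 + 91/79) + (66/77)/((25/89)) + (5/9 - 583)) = -5226375/629053558568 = -0.00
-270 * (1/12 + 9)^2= -178215/8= -22276.88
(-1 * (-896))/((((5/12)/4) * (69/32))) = 458752/115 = 3989.15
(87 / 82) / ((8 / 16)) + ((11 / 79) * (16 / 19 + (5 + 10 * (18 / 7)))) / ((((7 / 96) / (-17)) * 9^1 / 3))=-1023310005 / 3015509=-339.35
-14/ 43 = -0.33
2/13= 0.15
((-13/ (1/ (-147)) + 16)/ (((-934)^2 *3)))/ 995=1927/ 2603982660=0.00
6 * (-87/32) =-261/16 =-16.31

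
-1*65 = -65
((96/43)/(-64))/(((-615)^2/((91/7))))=-13/10842450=-0.00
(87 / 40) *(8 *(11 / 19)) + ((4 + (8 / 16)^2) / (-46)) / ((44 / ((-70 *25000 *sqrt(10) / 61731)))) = 1859375 *sqrt(10) / 31235886 + 957 / 95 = 10.26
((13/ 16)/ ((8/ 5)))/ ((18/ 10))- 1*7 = -7739/ 1152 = -6.72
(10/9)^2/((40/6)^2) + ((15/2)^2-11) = 815/18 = 45.28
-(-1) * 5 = 5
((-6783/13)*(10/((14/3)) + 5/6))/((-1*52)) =40375/1352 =29.86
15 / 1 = 15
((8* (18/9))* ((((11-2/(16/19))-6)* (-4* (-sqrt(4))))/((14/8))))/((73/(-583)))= -111936/73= -1533.37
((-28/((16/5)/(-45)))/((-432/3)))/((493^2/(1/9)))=-175/139996224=-0.00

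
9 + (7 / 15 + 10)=292 / 15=19.47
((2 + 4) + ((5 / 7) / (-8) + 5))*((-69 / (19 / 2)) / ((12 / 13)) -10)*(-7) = 414869 / 304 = 1364.70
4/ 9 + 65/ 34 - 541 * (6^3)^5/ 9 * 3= -25945747818872111/ 306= -84790025551869.64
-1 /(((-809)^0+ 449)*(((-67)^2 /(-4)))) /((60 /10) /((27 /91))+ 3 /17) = 34 /350254225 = 0.00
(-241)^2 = 58081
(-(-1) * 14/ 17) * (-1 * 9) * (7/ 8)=-6.49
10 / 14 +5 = 40 / 7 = 5.71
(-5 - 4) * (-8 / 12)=6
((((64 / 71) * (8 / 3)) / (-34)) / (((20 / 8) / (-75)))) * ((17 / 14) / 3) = 1280 / 1491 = 0.86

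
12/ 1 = 12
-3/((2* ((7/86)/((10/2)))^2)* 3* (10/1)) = -9245/49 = -188.67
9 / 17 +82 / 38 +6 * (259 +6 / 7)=3531298 / 2261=1561.83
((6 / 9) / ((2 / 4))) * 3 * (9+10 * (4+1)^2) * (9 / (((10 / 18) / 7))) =587412 / 5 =117482.40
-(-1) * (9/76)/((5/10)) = 9/38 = 0.24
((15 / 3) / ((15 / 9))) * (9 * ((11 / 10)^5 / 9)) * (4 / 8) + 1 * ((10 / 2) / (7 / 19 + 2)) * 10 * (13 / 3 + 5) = 1077045131 / 5400000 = 199.45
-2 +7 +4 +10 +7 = 26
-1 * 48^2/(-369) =256/41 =6.24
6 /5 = 1.20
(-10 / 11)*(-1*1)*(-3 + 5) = 20 / 11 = 1.82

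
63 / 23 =2.74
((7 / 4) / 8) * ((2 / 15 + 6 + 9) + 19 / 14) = 3463 / 960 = 3.61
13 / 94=0.14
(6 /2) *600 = 1800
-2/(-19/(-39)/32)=-2496/19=-131.37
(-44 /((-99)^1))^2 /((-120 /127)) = -254 /1215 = -0.21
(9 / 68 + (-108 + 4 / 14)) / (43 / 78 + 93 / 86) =-85877493 / 1303288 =-65.89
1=1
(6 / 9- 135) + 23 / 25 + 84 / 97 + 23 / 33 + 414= 7526341 / 26675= 282.15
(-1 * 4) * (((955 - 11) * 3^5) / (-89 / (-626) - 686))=574397568 / 429347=1337.84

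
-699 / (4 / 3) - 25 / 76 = -524.58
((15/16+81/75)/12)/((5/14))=0.47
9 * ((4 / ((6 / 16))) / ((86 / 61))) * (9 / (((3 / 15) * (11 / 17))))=2239920 / 473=4735.56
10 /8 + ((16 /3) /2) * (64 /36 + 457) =132263 /108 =1224.66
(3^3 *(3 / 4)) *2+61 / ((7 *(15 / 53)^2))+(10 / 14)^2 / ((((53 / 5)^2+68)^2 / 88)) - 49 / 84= 14814937645873 / 99622296900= 148.71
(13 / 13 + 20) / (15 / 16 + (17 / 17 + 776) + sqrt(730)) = 597456 / 22105847 - 768 * sqrt(730) / 22105847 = 0.03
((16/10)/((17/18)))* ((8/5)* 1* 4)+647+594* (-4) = -730217/425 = -1718.16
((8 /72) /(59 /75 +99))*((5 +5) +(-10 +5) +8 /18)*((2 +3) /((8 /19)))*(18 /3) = 116375 /269424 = 0.43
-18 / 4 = -9 / 2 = -4.50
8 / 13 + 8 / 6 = 76 / 39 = 1.95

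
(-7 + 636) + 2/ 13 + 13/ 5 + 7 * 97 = 85199/ 65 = 1310.75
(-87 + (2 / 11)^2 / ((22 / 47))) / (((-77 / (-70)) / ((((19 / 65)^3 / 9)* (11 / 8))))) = -793606877 / 2631786300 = -0.30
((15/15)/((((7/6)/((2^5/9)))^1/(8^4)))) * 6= 524288/7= 74898.29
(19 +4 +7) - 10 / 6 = 28.33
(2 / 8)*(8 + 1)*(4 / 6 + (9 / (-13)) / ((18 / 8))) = 21 / 26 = 0.81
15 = 15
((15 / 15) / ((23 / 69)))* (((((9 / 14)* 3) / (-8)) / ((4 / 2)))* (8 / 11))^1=-81 / 308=-0.26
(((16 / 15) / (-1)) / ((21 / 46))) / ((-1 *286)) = 368 / 45045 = 0.01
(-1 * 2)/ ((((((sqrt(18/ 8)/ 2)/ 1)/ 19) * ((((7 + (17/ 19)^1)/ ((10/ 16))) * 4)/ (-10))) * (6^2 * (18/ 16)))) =361/ 1458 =0.25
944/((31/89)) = 84016/31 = 2710.19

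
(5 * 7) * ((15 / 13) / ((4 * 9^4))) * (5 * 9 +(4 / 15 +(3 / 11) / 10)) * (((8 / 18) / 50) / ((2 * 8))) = 104629 / 2702082240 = 0.00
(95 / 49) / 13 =95 / 637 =0.15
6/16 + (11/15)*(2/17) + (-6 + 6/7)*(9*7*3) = -1981939/2040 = -971.54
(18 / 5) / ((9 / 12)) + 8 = 64 / 5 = 12.80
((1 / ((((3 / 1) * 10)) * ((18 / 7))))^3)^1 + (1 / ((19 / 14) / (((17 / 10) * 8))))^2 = 5708410246063 / 56844504000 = 100.42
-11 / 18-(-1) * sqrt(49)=115 / 18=6.39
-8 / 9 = -0.89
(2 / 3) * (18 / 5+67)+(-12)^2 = 2866 / 15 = 191.07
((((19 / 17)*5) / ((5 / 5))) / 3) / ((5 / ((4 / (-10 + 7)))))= -76 / 153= -0.50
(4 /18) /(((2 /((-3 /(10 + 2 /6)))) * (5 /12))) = -12 /155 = -0.08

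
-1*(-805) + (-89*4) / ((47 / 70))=274.79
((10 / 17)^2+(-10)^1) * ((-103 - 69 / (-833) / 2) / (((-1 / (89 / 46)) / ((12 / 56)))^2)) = 17058242578995 / 99842300432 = 170.85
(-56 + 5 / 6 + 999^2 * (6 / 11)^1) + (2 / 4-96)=17959046 / 33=544213.52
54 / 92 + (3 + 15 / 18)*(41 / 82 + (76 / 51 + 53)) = 2975423 / 14076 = 211.38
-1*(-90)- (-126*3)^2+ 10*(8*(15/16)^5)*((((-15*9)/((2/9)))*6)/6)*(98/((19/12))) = -722592060399/311296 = -2321237.86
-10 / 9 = -1.11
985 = 985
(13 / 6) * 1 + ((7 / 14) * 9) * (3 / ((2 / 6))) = 128 / 3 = 42.67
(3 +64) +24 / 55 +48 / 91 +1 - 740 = -671.04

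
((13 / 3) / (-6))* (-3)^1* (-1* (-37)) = 481 / 6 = 80.17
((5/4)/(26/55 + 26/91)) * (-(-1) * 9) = 17325/1168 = 14.83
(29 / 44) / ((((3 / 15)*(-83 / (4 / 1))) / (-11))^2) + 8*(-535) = -29453020 / 6889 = -4275.37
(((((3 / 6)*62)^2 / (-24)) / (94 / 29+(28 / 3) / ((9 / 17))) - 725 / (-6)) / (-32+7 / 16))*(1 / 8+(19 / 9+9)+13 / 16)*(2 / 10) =-16183849939 / 1782585360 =-9.08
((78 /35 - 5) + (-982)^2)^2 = 1139146404045049 /1225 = 929915431873.51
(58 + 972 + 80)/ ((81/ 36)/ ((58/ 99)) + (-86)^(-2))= 289.01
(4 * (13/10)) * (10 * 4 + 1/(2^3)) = 4173/20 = 208.65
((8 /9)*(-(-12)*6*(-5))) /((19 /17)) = -286.32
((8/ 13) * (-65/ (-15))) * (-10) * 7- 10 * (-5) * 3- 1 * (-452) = 1246/ 3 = 415.33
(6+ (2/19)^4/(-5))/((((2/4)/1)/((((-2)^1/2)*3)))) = -23457684/651605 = -36.00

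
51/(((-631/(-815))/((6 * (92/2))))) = 11471940/631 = 18180.57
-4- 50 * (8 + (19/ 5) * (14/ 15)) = -1744/ 3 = -581.33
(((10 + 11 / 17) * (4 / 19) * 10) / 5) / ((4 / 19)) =362 / 17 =21.29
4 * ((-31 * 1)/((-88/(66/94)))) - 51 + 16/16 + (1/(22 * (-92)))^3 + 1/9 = -171504907574951/3507291735552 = -48.90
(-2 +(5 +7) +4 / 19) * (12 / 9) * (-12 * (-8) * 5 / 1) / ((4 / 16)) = 496640 / 19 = 26138.95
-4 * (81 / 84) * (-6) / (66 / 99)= 243 / 7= 34.71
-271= -271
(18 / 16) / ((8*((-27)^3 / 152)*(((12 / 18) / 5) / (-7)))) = 665 / 11664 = 0.06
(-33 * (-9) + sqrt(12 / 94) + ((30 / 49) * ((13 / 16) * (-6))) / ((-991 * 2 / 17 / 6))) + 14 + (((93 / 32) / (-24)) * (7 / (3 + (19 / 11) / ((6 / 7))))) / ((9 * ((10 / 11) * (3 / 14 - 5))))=sqrt(282) / 47 + 643360831601401 / 2067634450560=311.52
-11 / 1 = -11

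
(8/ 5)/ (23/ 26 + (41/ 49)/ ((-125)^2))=31850000/ 17610441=1.81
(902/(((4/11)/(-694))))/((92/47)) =-80908949/92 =-879445.10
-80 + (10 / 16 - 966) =-8363 / 8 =-1045.38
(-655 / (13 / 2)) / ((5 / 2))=-524 / 13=-40.31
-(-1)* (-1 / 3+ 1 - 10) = -28 / 3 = -9.33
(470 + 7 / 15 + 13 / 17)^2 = 14439386896 / 65025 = 222059.01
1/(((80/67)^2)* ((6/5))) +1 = 12169/7680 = 1.58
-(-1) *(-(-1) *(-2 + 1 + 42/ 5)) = 37/ 5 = 7.40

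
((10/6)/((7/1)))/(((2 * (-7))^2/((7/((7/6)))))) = 5/686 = 0.01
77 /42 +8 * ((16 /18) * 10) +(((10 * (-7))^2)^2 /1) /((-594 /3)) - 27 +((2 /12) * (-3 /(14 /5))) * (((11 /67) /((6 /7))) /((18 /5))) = -121216.69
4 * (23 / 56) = 23 / 14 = 1.64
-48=-48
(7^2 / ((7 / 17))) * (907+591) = 178262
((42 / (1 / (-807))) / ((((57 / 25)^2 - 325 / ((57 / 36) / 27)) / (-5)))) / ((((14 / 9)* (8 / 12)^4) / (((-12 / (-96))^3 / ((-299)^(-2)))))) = -1040940264121875 / 59847811072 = -17393.12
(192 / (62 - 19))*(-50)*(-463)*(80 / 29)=355584000 / 1247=285151.56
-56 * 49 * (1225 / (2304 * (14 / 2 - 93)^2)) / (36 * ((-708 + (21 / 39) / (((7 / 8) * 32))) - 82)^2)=-71009575 / 8087450473290528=-0.00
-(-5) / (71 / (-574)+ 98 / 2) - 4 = -21870 / 5611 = -3.90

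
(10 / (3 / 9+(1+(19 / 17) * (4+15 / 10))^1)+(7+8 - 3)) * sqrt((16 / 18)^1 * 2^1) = 13568 / 763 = 17.78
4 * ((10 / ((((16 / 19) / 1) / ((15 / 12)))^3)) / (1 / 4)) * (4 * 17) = 72876875 / 2048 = 35584.41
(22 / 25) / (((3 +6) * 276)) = 11 / 31050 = 0.00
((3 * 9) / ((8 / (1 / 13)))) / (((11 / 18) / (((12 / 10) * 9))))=4.59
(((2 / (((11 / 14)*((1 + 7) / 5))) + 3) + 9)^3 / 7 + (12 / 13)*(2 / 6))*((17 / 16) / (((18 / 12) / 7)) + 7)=4753264357 / 1107392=4292.31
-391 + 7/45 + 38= -15878/45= -352.84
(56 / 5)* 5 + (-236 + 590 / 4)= -65 / 2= -32.50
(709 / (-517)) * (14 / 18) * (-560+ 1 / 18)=50022077 / 83754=597.25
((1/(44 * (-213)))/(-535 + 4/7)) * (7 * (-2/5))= -49/87651630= -0.00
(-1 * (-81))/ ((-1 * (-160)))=81/ 160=0.51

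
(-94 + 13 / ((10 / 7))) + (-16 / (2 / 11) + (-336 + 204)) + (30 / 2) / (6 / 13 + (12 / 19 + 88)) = -16764811 / 55015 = -304.73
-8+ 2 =-6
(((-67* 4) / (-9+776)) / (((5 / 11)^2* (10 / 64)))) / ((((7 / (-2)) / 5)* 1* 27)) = 2075392 / 3624075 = 0.57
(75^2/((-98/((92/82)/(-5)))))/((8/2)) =3.22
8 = 8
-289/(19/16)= -4624/19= -243.37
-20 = -20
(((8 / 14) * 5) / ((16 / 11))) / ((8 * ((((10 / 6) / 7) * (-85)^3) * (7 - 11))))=33 / 78608000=0.00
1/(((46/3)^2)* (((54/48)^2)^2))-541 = -208630757/385641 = -541.00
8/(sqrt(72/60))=4 * sqrt(30)/3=7.30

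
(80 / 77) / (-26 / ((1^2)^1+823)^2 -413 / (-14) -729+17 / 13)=-353067520 / 237264951077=-0.00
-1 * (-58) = 58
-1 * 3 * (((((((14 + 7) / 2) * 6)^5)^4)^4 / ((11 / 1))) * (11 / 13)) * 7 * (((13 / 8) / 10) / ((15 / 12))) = -18597871857384410829281079357408485185715866911003286883399154944456942713337637997999183250182916317130175043161722162625655317898900437644467221 / 100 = -185978718573844108292810800000000000000000000000000000000000000000000000000000000000000000000000000000000000000000000000000000000000000000000000.00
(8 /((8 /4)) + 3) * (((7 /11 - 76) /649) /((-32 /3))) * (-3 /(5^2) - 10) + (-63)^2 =2060304393 /519200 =3968.23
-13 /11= -1.18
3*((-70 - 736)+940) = 402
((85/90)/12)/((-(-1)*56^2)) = 17/677376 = 0.00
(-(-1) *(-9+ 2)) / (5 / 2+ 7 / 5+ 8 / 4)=-1.19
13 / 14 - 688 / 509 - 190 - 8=-1413963 / 7126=-198.42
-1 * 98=-98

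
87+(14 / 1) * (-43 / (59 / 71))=-37609 / 59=-637.44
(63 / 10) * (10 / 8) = 63 / 8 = 7.88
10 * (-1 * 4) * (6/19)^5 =-0.13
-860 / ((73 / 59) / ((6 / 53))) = -304440 / 3869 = -78.69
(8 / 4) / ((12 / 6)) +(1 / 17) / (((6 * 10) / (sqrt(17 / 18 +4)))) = sqrt(178) / 6120 +1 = 1.00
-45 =-45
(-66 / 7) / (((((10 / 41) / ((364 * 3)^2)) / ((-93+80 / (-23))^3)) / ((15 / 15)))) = 2518354939652055504 / 60835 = 41396481296162.66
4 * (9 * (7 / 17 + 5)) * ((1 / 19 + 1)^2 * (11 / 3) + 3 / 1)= 8444496 / 6137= 1376.00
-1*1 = -1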